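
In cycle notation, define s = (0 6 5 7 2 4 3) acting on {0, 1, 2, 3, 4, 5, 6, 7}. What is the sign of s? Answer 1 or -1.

1

The cycle lengths are 7, 1.
A cycle is odd iff its length is even; s has 0 even-length cycles, so sgn(s) = (−1)^0 and s is even.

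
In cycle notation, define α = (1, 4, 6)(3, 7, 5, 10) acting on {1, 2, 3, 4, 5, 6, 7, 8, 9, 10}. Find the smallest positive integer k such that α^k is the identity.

The disjoint cycles have lengths 4, 3, 1, 1, 1.
Since disjoint cycles commute, ord(α) = lcm(4, 3) = 12.

12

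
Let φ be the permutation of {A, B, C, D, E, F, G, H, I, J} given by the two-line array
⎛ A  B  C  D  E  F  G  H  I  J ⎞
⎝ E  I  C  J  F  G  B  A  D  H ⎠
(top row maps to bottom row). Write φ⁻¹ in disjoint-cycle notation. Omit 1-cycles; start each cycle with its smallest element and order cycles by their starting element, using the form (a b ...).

First write φ in disjoint cycles: (A E F G B I D J H).
The inverse reverses every cycle; in canonical form, φ⁻¹ = (A H J D I B G F E).

(A H J D I B G F E)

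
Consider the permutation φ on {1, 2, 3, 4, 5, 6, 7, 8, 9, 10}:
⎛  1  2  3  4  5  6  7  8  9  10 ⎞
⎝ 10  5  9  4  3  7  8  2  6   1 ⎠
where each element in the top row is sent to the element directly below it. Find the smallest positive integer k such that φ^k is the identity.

The disjoint-cycle form of φ has cycle lengths 7, 2, 1.
The order is lcm(7, 2) = 14.

14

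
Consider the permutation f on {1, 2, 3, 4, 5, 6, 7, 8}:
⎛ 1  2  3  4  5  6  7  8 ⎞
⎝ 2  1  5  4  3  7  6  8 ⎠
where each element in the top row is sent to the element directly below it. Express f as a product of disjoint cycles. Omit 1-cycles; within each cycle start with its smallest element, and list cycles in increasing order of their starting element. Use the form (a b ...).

Iterating f from 1 gives 1 → 2 → 1; that is the 2-cycle (1 2).
Repeating from the next unused element and collecting all non-trivial cycles gives (1 2)(3 5)(6 7).

(1 2)(3 5)(6 7)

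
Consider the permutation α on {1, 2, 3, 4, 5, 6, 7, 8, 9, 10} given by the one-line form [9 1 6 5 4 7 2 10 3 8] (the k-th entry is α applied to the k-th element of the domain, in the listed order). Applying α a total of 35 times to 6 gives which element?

Tracing 6 → 7 → … returns to 6 after 6 steps, so 6 lies in a 6-cycle (1 9 3 6 7 2).
On a 6-cycle, α^6 is the identity, so α^35 = α^5 there (35 ≡ 5 mod 6).
Advancing 5 steps from 6: 6 → 7 → 2 → 1 → 9 → 3.

3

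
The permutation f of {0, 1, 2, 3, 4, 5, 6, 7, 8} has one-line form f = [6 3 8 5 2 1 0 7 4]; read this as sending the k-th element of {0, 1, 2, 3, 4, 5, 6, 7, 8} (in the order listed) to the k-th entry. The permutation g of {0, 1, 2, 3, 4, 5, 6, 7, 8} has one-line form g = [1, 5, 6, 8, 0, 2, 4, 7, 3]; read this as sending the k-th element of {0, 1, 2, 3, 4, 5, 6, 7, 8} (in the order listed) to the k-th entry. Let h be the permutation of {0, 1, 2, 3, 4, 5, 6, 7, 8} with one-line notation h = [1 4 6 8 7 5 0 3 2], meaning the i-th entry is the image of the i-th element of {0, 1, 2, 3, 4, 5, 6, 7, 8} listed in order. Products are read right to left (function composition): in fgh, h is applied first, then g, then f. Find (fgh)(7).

(fgh)(7) = f(g(h(7))). h(7) = 3, then g(3) = 8, then f(8) = 4, so the result is 4.

4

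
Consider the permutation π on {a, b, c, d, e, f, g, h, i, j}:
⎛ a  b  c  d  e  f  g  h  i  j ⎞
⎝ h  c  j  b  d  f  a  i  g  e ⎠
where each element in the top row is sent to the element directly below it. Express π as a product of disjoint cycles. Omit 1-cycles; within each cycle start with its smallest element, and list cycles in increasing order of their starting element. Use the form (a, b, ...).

(a, h, i, g)(b, c, j, e, d)

Start at a and follow images: a → h → i → g → a, giving the cycle (a, h, i, g).
Continuing from each remaining unvisited element yields (a, h, i, g)(b, c, j, e, d).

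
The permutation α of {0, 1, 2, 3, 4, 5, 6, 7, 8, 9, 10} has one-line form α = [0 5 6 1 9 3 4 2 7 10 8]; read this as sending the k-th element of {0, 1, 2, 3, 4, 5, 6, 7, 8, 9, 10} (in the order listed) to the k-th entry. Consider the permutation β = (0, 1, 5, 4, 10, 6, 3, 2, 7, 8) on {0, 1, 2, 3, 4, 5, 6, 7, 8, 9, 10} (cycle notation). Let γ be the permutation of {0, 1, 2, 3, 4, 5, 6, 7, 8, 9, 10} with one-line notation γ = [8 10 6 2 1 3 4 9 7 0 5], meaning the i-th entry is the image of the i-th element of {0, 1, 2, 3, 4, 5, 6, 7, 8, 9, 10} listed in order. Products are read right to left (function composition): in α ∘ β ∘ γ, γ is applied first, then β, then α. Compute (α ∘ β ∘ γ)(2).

1

Apply the permutations in order: γ(2) = 6, then β(6) = 3, then α(3) = 1. So (α ∘ β ∘ γ)(2) = 1.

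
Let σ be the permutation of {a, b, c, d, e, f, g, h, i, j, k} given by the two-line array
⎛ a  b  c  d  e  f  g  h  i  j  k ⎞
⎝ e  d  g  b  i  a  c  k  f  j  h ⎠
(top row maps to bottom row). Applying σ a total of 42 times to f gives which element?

Tracing f → a → … returns to f after 4 steps, so f lies in a 4-cycle (a e i f).
Since the cycle has length 4, σ^42 acts on it the same as σ^2 (42 mod 4 = 2).
Stepping 2 places around the cycle: f → a → e.

e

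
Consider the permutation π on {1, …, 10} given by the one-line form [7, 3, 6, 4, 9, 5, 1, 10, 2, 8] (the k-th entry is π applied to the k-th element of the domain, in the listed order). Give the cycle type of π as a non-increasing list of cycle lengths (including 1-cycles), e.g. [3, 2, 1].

The disjoint cycles are (1 7)(2 3 6 5 9)(4)(8 10), with lengths 5, 2, 2, 1 in non-increasing order.

[5, 2, 2, 1]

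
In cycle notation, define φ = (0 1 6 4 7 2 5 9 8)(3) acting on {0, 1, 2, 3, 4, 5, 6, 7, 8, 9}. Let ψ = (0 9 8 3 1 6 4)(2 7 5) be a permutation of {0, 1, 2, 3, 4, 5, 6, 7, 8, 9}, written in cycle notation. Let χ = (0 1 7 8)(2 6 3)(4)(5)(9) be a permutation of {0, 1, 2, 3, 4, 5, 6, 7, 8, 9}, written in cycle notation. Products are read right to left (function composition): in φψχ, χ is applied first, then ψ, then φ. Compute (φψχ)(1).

9

(φψχ)(1) = φ(ψ(χ(1))). χ(1) = 7, then ψ(7) = 5, then φ(5) = 9, so the result is 9.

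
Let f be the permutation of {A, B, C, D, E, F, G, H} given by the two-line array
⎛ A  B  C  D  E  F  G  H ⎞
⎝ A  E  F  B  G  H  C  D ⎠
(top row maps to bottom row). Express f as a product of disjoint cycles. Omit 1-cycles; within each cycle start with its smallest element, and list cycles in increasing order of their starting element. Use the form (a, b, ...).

Iterating f from B gives B → E → G → C → F → H → D → B; that is the 7-cycle (B, E, G, C, F, H, D).
Repeating from the next unused element and collecting all non-trivial cycles gives (B, E, G, C, F, H, D).

(B, E, G, C, F, H, D)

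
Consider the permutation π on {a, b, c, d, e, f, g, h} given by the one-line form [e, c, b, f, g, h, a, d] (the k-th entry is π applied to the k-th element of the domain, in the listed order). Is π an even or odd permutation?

In disjoint-cycle form the cycle lengths are 3, 3, 2.
A cycle of length ℓ contributes ℓ−1 transpositions, so π is a product of 2 + 2 + 1 = 5 transpositions — odd.

odd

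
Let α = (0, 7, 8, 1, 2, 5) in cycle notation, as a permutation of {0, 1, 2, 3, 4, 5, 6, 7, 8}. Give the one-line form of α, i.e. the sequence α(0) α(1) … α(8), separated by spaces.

Each element maps to the next entry in its cycle (wrapping to the front): 0→7, 1→2, 2→5, 3→3, 4→4, 5→0, 6→6, 7→8, 8→1.
Listing these in domain order gives 7 2 5 3 4 0 6 8 1.

7 2 5 3 4 0 6 8 1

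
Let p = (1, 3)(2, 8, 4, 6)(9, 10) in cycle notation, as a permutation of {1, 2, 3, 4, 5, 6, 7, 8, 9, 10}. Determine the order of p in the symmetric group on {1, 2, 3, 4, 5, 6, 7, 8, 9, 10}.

The disjoint cycles have lengths 4, 2, 2, 1, 1.
The order is lcm(4, 2, 2) = 4.

4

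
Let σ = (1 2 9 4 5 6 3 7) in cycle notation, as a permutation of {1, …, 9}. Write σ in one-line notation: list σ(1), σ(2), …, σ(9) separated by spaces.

Reading each image from the cycles: 1↦2, 2↦9, 3↦7, 4↦5, 5↦6, 6↦3, 7↦1, 8↦8, 9↦4.
So the one-line form is 2 9 7 5 6 3 1 8 4.

2 9 7 5 6 3 1 8 4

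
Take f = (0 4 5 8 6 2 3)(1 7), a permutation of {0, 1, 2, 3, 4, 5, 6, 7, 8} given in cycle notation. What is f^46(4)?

4 lies in the 7-cycle (0 4 5 8 6 2 3).
Powers repeat with period 7 on this cycle, and 46 mod 7 = 4, so f^46(4) = f^4(4).
Advancing 4 steps from 4: 4 → 5 → 8 → 6 → 2.

2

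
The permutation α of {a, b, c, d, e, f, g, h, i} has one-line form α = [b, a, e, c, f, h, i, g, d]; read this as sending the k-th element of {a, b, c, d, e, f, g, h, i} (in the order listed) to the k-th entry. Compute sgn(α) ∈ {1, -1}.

-1

In disjoint-cycle form the cycle lengths are 7, 2.
A cycle is odd iff its length is even; α has 1 even-length cycle, so sgn(α) = (−1)^1 and α is odd.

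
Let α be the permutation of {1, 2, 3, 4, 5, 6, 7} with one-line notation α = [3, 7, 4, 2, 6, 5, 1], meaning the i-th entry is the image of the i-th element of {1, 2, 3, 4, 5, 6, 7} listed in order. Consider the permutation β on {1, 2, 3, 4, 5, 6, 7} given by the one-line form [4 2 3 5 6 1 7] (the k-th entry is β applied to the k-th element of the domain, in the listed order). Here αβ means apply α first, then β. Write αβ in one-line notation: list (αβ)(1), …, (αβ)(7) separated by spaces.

3 7 5 2 1 6 4

Chase each element through α then β: 1 → 3 → 3; 2 → 7 → 7; 3 → 4 → 5; 4 → 2 → 2; 5 → 6 → 1; 6 → 5 → 6; 7 → 1 → 4.
So αβ in one-line form is 3 7 5 2 1 6 4.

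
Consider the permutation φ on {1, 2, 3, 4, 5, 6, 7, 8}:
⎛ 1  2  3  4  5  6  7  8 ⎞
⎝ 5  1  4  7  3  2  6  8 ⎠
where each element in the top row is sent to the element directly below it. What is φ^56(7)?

Tracing 7 → 6 → … returns to 7 after 7 steps, so 7 lies in a 7-cycle (1, 5, 3, 4, 7, 6, 2).
Powers repeat with period 7 on this cycle, and 56 mod 7 = 0, so φ^56(7) = φ^0(7).
So φ^56(7) = 7.

7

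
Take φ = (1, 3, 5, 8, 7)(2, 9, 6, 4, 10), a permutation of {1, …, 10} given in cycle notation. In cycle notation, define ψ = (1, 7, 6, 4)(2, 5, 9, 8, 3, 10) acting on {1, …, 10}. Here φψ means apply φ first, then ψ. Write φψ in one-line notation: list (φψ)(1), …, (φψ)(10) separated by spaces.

10 8 9 2 3 1 7 6 4 5

For each element, apply φ then ψ: 1 → 3 → 10; 2 → 9 → 8; 3 → 5 → 9; 4 → 10 → 2; 5 → 8 → 3; 6 → 4 → 1; 7 → 1 → 7; 8 → 7 → 6; 9 → 6 → 4; 10 → 2 → 5.
Collecting the images, φψ = [10 8 9 2 3 1 7 6 4 5].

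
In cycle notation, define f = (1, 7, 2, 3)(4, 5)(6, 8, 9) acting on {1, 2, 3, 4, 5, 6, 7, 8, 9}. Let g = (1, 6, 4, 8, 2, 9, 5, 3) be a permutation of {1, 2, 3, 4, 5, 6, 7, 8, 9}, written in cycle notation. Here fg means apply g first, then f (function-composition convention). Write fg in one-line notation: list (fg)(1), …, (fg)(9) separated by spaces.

8 6 7 9 1 5 2 3 4

Chase each element through g then f: 1 → 6 → 8; 2 → 9 → 6; 3 → 1 → 7; 4 → 8 → 9; 5 → 3 → 1; 6 → 4 → 5; 7 → 7 → 2; 8 → 2 → 3; 9 → 5 → 4.
Collecting the images, fg = [8 6 7 9 1 5 2 3 4].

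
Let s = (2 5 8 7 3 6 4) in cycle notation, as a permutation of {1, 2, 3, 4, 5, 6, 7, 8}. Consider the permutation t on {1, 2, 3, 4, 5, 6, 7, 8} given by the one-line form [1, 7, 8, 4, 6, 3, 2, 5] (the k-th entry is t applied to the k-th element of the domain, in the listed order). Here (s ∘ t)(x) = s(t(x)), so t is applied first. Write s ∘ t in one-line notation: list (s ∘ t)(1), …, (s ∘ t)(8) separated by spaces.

1 3 7 2 4 6 5 8

(s ∘ t)(x) = s(t(x)). Computing each image: s(t(1)) = s(1) = 1, s(t(2)) = s(7) = 3, s(t(3)) = s(8) = 7, s(t(4)) = s(4) = 2, s(t(5)) = s(6) = 4, s(t(6)) = s(3) = 6, s(t(7)) = s(2) = 5, s(t(8)) = s(5) = 8.
Hence s ∘ t = [1 3 7 2 4 6 5 8].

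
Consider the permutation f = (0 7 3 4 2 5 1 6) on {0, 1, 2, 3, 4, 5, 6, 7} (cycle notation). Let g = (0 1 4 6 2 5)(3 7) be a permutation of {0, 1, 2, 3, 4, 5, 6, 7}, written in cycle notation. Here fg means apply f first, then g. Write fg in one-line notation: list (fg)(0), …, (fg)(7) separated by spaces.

3 2 0 6 5 4 1 7

For each element, apply f then g: 0 → 7 → 3; 1 → 6 → 2; 2 → 5 → 0; 3 → 4 → 6; 4 → 2 → 5; 5 → 1 → 4; 6 → 0 → 1; 7 → 3 → 7.
Collecting the images, fg = [3 2 0 6 5 4 1 7].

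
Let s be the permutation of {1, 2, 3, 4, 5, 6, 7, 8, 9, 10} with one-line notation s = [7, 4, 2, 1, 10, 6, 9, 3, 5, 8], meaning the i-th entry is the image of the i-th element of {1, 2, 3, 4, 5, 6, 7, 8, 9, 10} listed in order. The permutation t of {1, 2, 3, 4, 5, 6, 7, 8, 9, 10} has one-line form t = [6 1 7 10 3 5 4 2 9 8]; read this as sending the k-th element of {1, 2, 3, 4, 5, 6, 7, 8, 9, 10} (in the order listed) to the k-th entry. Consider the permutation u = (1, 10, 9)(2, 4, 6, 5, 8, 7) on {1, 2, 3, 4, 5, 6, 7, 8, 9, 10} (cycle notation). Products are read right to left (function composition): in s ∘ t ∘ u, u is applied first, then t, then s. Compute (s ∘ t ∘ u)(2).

8

Apply the permutations in order: u(2) = 4, then t(4) = 10, then s(10) = 8. So (s ∘ t ∘ u)(2) = 8.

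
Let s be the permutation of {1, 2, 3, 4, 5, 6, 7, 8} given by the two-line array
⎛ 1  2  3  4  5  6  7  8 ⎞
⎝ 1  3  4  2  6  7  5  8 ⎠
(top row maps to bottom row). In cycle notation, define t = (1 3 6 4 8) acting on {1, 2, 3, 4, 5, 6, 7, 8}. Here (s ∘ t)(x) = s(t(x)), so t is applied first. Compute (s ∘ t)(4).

8

t(4) = 8, then s(8) = 8; composing gives (s ∘ t)(4) = 8.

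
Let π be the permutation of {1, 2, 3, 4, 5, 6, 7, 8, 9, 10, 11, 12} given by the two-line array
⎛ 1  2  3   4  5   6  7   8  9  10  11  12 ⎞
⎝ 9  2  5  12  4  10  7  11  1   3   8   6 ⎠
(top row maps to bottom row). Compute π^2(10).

5

Tracing 10 → 3 → … returns to 10 after 6 steps, so 10 lies in a 6-cycle (3, 5, 4, 12, 6, 10).
Stepping 2 places around the cycle: 10 → 3 → 5.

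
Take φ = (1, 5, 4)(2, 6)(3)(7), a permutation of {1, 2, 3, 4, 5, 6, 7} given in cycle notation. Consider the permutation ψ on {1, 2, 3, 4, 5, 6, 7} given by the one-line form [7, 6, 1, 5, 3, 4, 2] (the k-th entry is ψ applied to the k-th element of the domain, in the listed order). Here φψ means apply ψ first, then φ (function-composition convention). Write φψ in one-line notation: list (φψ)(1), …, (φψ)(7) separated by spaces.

7 2 5 4 3 1 6

(φψ)(x) = φ(ψ(x)). Computing each image: φ(ψ(1)) = φ(7) = 7, φ(ψ(2)) = φ(6) = 2, φ(ψ(3)) = φ(1) = 5, φ(ψ(4)) = φ(5) = 4, φ(ψ(5)) = φ(3) = 3, φ(ψ(6)) = φ(4) = 1, φ(ψ(7)) = φ(2) = 6.
Hence φψ = [7 2 5 4 3 1 6].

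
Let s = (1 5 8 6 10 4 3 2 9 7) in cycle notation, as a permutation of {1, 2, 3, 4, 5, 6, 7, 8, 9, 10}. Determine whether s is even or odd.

odd

The cycle lengths are 10.
A cycle of length ℓ contributes ℓ−1 transpositions, so s is a product of 9 transpositions — odd.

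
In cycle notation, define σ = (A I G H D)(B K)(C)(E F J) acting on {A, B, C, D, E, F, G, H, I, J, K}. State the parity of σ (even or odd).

The cycle lengths are 5, 3, 2, 1.
A cycle of length ℓ contributes ℓ−1 transpositions, so σ is a product of 4 + 2 + 1 = 7 transpositions — odd.

odd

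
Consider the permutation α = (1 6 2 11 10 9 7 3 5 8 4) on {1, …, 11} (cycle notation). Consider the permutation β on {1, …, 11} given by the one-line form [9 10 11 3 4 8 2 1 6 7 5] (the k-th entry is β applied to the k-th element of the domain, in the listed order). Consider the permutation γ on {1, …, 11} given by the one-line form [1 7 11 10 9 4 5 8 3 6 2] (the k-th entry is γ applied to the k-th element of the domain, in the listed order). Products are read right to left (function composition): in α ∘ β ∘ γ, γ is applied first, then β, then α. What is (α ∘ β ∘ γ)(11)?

9

Apply the permutations in order: γ(11) = 2, then β(2) = 10, then α(10) = 9. So (α ∘ β ∘ γ)(11) = 9.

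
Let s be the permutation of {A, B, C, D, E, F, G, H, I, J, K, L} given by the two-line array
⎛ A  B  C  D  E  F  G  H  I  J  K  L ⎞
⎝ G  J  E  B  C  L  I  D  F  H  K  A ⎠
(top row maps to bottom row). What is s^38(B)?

Tracing B → J → … returns to B after 4 steps, so B lies in a 4-cycle (B, J, H, D).
Powers repeat with period 4 on this cycle, and 38 mod 4 = 2, so s^38(B) = s^2(B).
Advancing 2 steps from B: B → J → H.

H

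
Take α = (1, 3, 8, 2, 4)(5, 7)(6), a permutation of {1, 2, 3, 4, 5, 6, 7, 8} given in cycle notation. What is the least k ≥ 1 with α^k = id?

10

The disjoint cycles have lengths 5, 2, 1.
Since disjoint cycles commute, ord(α) = lcm(5, 2) = 10.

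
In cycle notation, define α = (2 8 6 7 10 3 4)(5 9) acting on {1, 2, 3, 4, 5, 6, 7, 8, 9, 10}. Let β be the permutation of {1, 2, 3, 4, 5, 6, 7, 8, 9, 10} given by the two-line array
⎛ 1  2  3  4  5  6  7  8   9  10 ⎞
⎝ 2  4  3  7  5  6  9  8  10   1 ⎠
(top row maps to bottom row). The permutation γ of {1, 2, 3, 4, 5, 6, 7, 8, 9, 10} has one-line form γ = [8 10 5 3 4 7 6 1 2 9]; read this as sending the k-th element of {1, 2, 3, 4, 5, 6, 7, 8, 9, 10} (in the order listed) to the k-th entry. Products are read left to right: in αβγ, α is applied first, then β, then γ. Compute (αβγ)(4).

Apply the permutations in order: α(4) = 2, then β(2) = 4, then γ(4) = 3. So (αβγ)(4) = 3.

3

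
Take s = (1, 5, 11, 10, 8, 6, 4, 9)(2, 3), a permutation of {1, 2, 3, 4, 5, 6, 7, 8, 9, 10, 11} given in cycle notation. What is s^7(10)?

11

10 lies in the 8-cycle (1, 5, 11, 10, 8, 6, 4, 9).
Advancing 7 steps from 10: 10 → 8 → 6 → 4 → 9 → 1 → 5 → 11.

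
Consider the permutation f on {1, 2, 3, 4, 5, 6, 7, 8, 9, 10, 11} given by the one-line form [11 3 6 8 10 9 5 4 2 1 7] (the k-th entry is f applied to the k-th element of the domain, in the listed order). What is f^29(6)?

9

Tracing 6 → 9 → … returns to 6 after 4 steps, so 6 lies in a 4-cycle (2 3 6 9).
On a 4-cycle, f^4 is the identity, so f^29 = f^1 there (29 ≡ 1 mod 4).
Advancing 1 step from 6: 6 → 9.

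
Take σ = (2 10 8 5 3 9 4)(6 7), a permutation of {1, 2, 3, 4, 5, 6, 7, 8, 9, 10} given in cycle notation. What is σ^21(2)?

2 lies in the 7-cycle (2 10 8 5 3 9 4).
Since the cycle has length 7, σ^21 acts on it the same as σ^0 (21 mod 7 = 0).
So σ^21(2) = 2.

2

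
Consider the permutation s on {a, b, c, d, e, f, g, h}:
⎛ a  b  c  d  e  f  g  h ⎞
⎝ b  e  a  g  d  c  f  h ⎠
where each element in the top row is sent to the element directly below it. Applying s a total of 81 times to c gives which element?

d

Tracing c → a → … returns to c after 7 steps, so c lies in a 7-cycle (a, b, e, d, g, f, c).
Since the cycle has length 7, s^81 acts on it the same as s^4 (81 mod 7 = 4).
Advancing 4 steps from c: c → a → b → e → d.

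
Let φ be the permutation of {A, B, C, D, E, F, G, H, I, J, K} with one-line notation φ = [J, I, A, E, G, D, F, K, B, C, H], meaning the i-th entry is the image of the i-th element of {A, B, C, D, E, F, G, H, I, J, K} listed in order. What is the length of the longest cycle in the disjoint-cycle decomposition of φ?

Decomposing into disjoint cycles gives (A J C)(B I)(D E G F)(H K); the longest has length 4.

4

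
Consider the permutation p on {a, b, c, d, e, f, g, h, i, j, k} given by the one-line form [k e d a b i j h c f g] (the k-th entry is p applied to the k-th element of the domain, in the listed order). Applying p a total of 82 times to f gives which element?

c

Tracing f → i → … returns to f after 8 steps, so f lies in an 8-cycle (a, k, g, j, f, i, c, d).
Since the cycle has length 8, p^82 acts on it the same as p^2 (82 mod 8 = 2).
Stepping 2 places around the cycle: f → i → c.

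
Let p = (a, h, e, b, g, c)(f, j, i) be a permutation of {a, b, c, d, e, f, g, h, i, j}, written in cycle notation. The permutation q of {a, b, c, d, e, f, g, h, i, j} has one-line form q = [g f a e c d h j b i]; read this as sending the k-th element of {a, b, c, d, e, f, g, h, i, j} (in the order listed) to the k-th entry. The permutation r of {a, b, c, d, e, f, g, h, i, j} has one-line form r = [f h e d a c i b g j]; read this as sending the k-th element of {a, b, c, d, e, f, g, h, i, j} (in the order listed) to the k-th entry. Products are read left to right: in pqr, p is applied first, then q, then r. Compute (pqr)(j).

(pqr)(j) = r(q(p(j))). p(j) = i, then q(i) = b, then r(b) = h, so the result is h.

h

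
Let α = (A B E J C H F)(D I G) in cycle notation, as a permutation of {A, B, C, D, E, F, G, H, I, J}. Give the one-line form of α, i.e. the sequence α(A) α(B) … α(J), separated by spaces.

Reading each image from the cycles: A→B, B→E, C→H, D→I, E→J, F→A, G→D, H→F, I→G, J→C.
So the one-line form is B E H I J A D F G C.

B E H I J A D F G C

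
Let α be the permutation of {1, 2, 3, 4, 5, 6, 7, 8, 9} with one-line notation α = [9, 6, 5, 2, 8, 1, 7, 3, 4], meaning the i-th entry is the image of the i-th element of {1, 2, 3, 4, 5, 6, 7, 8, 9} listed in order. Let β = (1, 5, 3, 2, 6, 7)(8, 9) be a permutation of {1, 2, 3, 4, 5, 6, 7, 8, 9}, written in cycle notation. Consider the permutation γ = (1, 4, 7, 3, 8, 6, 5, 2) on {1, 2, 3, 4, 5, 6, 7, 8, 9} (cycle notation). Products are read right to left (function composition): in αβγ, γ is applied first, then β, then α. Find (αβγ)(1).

Apply the permutations in order: γ(1) = 4, then β(4) = 4, then α(4) = 2. So (αβγ)(1) = 2.

2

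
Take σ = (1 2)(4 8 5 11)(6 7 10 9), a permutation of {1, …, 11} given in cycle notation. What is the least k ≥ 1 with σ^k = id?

The disjoint cycles have lengths 4, 4, 2, 1.
Since disjoint cycles commute, ord(σ) = lcm(4, 4, 2) = 4.

4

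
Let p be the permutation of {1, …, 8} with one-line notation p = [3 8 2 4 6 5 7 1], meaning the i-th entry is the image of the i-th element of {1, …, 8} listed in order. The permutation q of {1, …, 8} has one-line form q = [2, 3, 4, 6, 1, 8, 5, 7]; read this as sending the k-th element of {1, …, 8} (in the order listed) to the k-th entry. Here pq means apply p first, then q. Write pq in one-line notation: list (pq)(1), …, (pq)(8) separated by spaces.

For each element, apply p then q: 1 → 3 → 4; 2 → 8 → 7; 3 → 2 → 3; 4 → 4 → 6; 5 → 6 → 8; 6 → 5 → 1; 7 → 7 → 5; 8 → 1 → 2.
Collecting the images, pq = [4 7 3 6 8 1 5 2].

4 7 3 6 8 1 5 2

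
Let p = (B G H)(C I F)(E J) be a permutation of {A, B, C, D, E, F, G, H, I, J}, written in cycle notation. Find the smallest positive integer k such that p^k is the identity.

The cycle type of p is (3, 3, 2, 1, 1).
The order of p is the least common multiple of its cycle lengths: lcm(3, 3, 2) = 6.

6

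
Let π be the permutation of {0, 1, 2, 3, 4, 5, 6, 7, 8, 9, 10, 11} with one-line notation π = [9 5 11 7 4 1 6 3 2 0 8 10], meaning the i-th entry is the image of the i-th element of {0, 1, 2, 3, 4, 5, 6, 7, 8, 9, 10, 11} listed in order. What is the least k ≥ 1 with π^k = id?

The disjoint-cycle form of π has cycle lengths 4, 2, 2, 2, 1, 1.
Since disjoint cycles commute, ord(π) = lcm(4, 2, 2, 2) = 4.

4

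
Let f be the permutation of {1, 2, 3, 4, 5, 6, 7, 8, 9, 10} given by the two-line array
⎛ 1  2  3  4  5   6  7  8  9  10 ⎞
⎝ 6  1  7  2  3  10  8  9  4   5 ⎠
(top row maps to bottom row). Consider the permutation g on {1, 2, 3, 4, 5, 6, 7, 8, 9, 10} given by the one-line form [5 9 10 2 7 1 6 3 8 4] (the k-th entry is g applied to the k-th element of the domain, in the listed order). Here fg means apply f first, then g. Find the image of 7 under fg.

First apply f: f(7) = 8, then g(8) = 3. Thus (fg)(7) = 3.

3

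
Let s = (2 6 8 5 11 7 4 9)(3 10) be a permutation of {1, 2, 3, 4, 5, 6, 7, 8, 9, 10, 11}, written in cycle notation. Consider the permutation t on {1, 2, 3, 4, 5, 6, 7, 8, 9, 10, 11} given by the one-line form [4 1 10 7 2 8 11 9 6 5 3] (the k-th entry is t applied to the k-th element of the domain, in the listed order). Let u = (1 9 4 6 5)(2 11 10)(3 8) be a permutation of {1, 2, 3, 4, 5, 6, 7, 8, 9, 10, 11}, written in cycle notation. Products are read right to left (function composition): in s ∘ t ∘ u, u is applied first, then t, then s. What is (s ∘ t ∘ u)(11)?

11

Apply the permutations in order: u(11) = 10, then t(10) = 5, then s(5) = 11. So (s ∘ t ∘ u)(11) = 11.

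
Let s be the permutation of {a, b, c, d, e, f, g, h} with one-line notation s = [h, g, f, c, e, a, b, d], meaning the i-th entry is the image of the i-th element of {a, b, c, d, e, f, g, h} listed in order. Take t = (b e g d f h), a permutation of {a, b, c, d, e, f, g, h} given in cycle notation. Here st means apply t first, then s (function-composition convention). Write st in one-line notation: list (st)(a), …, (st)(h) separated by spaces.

For each element, apply t then s: a → a → h; b → e → e; c → c → f; d → f → a; e → g → b; f → h → d; g → d → c; h → b → g.
So st in one-line form is h e f a b d c g.

h e f a b d c g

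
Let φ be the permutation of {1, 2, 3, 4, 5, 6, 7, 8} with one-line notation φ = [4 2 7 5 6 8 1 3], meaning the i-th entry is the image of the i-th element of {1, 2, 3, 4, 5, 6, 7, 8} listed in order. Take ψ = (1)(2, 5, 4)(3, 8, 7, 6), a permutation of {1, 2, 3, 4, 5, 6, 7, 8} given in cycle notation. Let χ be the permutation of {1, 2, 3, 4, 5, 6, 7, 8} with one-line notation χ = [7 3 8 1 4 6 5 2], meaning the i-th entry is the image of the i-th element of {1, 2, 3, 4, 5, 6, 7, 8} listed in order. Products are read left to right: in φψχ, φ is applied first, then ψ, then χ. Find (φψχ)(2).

Chase 2: φ(2) = 2; ψ(2) = 5; χ(5) = 4. Hence (φψχ)(2) = 4.

4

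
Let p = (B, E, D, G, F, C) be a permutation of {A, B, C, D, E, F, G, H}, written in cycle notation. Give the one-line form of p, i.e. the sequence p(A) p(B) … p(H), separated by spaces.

A E B G D C F H

Reading each image from the cycles: A↦A, B↦E, C↦B, D↦G, E↦D, F↦C, G↦F, H↦H.
Listing these in domain order gives A E B G D C F H.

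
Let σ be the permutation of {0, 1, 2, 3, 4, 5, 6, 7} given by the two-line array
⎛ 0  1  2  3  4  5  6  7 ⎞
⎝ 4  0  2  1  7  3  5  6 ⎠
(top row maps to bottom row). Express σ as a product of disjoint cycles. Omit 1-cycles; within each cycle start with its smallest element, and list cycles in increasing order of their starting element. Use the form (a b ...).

(0 4 7 6 5 3 1)

Iterating σ from 0 gives 0 → 4 → 7 → 6 → 5 → 3 → 1 → 0; that is the 7-cycle (0 4 7 6 5 3 1).
Continuing from each remaining unvisited element yields (0 4 7 6 5 3 1).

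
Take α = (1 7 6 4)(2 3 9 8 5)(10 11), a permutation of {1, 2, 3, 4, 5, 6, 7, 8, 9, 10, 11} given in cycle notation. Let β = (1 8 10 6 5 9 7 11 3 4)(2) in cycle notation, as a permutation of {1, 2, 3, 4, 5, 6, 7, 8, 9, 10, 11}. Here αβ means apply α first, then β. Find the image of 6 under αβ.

1

First apply α: α(6) = 4, then β(4) = 1. Thus (αβ)(6) = 1.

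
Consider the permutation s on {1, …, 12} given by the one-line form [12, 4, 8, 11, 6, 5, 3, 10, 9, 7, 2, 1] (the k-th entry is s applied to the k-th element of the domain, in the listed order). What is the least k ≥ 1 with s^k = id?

Writing s as disjoint cycles, the cycle lengths are 4, 3, 2, 2, 1.
The order of s is the least common multiple of its cycle lengths: lcm(4, 3, 2, 2) = 12.

12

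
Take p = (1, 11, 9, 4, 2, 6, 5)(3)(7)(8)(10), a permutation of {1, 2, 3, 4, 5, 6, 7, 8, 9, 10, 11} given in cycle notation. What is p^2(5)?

11

5 lies in the 7-cycle (1, 11, 9, 4, 2, 6, 5).
Advancing 2 steps from 5: 5 → 1 → 11.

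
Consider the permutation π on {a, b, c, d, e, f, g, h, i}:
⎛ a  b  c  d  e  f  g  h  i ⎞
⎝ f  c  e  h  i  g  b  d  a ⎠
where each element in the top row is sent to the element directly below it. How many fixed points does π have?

0

No element satisfies π(x) = x, so there are 0 fixed points.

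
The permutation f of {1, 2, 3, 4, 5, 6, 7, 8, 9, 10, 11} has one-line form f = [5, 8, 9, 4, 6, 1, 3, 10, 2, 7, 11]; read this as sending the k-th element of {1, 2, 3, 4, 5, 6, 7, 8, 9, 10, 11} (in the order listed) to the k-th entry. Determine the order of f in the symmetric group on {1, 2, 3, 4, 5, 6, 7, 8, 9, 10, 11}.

6

The disjoint-cycle form of f has cycle lengths 6, 3, 1, 1.
Since disjoint cycles commute, ord(f) = lcm(6, 3) = 6.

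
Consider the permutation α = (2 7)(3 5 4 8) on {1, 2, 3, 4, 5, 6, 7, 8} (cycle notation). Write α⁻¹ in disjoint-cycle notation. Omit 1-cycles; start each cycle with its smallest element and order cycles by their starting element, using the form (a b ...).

(2 7)(3 8 4 5)

The inverse reverses each cycle.
Reversing each cycle of α and rotating so the smallest element leads gives (2 7)(3 8 4 5).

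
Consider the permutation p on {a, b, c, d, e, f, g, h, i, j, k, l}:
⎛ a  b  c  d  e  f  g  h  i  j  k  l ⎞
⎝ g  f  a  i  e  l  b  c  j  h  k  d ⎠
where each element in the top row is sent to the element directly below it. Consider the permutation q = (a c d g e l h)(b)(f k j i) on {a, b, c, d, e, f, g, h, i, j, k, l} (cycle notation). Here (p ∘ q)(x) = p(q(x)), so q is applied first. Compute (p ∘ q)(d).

First apply q: q(d) = g, then p(g) = b. Thus (p ∘ q)(d) = b.

b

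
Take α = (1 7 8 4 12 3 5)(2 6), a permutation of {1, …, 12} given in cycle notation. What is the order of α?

The disjoint cycles have lengths 7, 2, 1, 1, 1.
The order of α is the least common multiple of its cycle lengths: lcm(7, 2) = 14.

14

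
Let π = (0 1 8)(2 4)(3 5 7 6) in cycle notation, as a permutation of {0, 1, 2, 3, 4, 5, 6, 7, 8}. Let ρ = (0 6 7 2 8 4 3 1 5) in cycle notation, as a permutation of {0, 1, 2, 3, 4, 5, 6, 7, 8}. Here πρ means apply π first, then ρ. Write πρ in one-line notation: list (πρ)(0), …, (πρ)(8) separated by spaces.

5 4 3 0 8 2 1 7 6

For each element, apply π then ρ: 0 → 1 → 5; 1 → 8 → 4; 2 → 4 → 3; 3 → 5 → 0; 4 → 2 → 8; 5 → 7 → 2; 6 → 3 → 1; 7 → 6 → 7; 8 → 0 → 6.
So πρ in one-line form is 5 4 3 0 8 2 1 7 6.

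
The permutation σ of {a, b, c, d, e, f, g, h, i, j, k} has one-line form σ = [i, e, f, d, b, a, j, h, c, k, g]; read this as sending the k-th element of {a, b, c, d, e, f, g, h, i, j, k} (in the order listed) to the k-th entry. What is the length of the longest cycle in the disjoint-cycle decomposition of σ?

4

Decomposing into disjoint cycles gives (a, i, c, f)(b, e)(g, j, k); the longest has length 4.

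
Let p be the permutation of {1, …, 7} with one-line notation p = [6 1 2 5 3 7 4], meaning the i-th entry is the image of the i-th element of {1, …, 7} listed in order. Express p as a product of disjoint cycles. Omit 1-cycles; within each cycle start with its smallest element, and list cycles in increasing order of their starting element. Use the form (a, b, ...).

From 1: 1 → 6 → 7 → 4 → 5 → 3 → 2 → 1, closing the cycle (1, 6, 7, 4, 5, 3, 2).
Continuing from each remaining unvisited element yields (1, 6, 7, 4, 5, 3, 2).

(1, 6, 7, 4, 5, 3, 2)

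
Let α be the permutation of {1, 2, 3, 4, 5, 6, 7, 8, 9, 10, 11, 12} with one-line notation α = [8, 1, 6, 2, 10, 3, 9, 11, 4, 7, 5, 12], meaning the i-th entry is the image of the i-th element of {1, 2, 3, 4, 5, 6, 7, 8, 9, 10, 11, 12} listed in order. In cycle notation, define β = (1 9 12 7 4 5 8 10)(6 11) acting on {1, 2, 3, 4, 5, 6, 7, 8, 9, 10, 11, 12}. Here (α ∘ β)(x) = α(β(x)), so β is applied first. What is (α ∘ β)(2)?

1

First apply β: β(2) = 2, then α(2) = 1. Thus (α ∘ β)(2) = 1.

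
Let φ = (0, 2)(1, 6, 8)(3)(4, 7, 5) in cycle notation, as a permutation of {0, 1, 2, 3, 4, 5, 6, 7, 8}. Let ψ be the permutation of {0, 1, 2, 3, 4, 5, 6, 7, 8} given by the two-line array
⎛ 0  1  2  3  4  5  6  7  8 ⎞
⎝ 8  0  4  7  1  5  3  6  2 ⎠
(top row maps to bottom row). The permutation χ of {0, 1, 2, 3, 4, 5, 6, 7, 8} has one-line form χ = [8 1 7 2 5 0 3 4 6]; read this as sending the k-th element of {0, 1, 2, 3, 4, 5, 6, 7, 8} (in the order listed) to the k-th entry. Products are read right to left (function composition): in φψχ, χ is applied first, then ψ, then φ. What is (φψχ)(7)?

Chase 7: χ(7) = 4; ψ(4) = 1; φ(1) = 6. Hence (φψχ)(7) = 6.

6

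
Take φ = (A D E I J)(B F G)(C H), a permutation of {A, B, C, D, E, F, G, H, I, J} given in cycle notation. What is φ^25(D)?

D

D lies in the 5-cycle (A D E I J).
Since the cycle has length 5, φ^25 acts on it the same as φ^0 (25 mod 5 = 0).
So φ^25(D) = D.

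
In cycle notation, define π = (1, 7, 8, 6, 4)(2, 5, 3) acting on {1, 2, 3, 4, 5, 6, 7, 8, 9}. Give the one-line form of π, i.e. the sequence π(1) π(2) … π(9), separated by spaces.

7 5 2 1 3 4 8 6 9

Each element maps to the next entry in its cycle (wrapping to the front): 1↦7, 2↦5, 3↦2, 4↦1, 5↦3, 6↦4, 7↦8, 8↦6, 9↦9.
So the one-line form is 7 5 2 1 3 4 8 6 9.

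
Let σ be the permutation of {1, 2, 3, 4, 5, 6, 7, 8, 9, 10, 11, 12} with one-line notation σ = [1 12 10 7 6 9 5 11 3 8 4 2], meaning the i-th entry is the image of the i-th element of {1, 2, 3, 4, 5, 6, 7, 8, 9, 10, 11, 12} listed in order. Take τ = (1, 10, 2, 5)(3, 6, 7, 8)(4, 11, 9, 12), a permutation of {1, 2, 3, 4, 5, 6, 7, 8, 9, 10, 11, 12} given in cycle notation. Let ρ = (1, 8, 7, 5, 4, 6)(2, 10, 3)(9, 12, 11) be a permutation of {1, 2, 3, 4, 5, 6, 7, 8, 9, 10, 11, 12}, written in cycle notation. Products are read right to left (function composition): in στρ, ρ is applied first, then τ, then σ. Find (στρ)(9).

7

(στρ)(9) = σ(τ(ρ(9))). ρ(9) = 12, then τ(12) = 4, then σ(4) = 7, so the result is 7.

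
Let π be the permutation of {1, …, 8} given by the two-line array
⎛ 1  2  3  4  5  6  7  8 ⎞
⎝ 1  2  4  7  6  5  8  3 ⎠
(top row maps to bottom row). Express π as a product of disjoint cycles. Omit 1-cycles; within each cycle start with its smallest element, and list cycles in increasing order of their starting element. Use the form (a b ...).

Iterating π from 3 gives 3 → 4 → 7 → 8 → 3; that is the 4-cycle (3 4 7 8).
Repeating from the next unused element and collecting all non-trivial cycles gives (3 4 7 8)(5 6).

(3 4 7 8)(5 6)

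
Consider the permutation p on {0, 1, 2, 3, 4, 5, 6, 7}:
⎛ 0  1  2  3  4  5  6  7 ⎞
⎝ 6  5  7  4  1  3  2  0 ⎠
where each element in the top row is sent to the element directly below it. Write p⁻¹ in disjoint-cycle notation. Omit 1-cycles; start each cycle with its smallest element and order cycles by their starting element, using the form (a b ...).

First write p in disjoint cycles: (0 6 2 7)(1 5 3 4).
The inverse reverses every cycle; in canonical form, p⁻¹ = (0 7 2 6)(1 4 3 5).

(0 7 2 6)(1 4 3 5)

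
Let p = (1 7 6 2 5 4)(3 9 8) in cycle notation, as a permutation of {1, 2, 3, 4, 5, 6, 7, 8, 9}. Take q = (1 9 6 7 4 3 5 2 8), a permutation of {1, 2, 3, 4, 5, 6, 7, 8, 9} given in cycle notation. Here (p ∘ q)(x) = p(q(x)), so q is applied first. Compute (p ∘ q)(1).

8

First apply q: q(1) = 9, then p(9) = 8. Thus (p ∘ q)(1) = 8.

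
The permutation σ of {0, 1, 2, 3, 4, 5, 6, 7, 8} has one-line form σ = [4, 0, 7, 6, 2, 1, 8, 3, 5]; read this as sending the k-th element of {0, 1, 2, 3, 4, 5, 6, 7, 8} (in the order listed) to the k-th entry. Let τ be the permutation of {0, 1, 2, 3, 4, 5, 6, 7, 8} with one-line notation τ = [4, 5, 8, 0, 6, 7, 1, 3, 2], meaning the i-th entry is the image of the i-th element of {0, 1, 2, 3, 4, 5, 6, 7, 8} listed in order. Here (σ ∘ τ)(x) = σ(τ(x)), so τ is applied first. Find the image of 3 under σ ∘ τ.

(σ ∘ τ)(3) = σ(τ(3)). τ(3) = 0, then σ(0) = 4. So (σ ∘ τ)(3) = 4.

4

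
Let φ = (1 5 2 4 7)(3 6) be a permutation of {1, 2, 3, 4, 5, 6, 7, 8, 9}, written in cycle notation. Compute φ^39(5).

5 lies in the 5-cycle (1 5 2 4 7).
On a 5-cycle, φ^5 is the identity, so φ^39 = φ^4 there (39 ≡ 4 mod 5).
Stepping 4 places around the cycle: 5 → 2 → 4 → 7 → 1.

1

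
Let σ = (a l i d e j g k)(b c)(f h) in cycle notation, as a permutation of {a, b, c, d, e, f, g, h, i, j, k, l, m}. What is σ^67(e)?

e lies in the 8-cycle (a l i d e j g k).
Powers repeat with period 8 on this cycle, and 67 mod 8 = 3, so σ^67(e) = σ^3(e).
Stepping 3 places around the cycle: e → j → g → k.

k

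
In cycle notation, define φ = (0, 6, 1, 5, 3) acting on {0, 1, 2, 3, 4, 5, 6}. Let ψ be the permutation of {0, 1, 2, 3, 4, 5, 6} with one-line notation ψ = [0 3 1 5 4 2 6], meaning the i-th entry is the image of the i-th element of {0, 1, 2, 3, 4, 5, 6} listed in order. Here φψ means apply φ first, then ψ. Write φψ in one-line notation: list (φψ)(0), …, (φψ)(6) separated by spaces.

6 2 1 0 4 5 3

(φψ)(x) = ψ(φ(x)). Computing each image: ψ(φ(0)) = ψ(6) = 6, ψ(φ(1)) = ψ(5) = 2, ψ(φ(2)) = ψ(2) = 1, ψ(φ(3)) = ψ(0) = 0, ψ(φ(4)) = ψ(4) = 4, ψ(φ(5)) = ψ(3) = 5, ψ(φ(6)) = ψ(1) = 3.
Hence φψ = [6 2 1 0 4 5 3].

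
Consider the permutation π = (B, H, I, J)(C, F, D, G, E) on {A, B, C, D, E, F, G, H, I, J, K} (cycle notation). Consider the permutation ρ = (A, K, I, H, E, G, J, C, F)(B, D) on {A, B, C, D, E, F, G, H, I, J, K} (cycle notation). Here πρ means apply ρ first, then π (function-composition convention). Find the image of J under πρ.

(πρ)(J) = π(ρ(J)). ρ(J) = C, then π(C) = F. So (πρ)(J) = F.

F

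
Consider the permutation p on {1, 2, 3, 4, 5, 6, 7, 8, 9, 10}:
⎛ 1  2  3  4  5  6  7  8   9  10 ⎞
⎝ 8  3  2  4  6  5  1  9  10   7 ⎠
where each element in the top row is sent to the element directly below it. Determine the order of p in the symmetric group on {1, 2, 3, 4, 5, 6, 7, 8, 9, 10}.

Writing p as disjoint cycles, the cycle lengths are 5, 2, 2, 1.
The order is lcm(5, 2, 2) = 10.

10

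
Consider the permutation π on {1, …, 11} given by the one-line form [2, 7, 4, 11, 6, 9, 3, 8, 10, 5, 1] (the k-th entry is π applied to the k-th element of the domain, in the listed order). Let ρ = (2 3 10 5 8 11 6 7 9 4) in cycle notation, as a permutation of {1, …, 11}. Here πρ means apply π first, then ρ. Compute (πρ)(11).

1

(πρ)(11) = ρ(π(11)). π(11) = 1, then ρ(1) = 1. So (πρ)(11) = 1.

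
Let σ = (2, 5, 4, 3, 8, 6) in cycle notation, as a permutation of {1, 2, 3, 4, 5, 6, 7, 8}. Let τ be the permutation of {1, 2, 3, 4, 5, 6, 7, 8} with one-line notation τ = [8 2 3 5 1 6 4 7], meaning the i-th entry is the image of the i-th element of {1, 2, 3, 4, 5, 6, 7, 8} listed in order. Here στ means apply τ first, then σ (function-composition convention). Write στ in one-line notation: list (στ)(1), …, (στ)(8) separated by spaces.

(στ)(x) = σ(τ(x)). Computing each image: σ(τ(1)) = σ(8) = 6, σ(τ(2)) = σ(2) = 5, σ(τ(3)) = σ(3) = 8, σ(τ(4)) = σ(5) = 4, σ(τ(5)) = σ(1) = 1, σ(τ(6)) = σ(6) = 2, σ(τ(7)) = σ(4) = 3, σ(τ(8)) = σ(7) = 7.
Hence στ = [6 5 8 4 1 2 3 7].

6 5 8 4 1 2 3 7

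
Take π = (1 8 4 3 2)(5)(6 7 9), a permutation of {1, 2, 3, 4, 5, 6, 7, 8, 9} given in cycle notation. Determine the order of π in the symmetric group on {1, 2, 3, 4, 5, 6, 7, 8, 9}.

15

The disjoint cycles have lengths 5, 3, 1.
The order of π is the least common multiple of its cycle lengths: lcm(5, 3) = 15.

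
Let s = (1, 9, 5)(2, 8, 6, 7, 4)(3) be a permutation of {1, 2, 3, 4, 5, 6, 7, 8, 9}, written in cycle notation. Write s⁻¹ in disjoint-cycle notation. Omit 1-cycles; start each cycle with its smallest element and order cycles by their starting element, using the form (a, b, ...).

Inverting a permutation written in cycle notation just reverses the order within every cycle.
Reversing each cycle of s and rotating so the smallest element leads gives (1, 5, 9)(2, 4, 7, 6, 8).

(1, 5, 9)(2, 4, 7, 6, 8)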